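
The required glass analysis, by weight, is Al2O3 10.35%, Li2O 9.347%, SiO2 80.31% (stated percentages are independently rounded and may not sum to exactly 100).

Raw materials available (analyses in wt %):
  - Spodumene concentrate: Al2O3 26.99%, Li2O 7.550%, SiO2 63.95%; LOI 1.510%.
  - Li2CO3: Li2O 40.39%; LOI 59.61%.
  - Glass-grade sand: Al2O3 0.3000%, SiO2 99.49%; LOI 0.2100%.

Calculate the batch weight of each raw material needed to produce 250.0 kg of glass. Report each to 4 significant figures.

Batch per 250.0 kg glass:
  Spodumene concentrate: 94.30 kg
  Li2CO3: 40.23 kg
  Glass-grade sand: 141.2 kg
Total batch = 275.7 kg; LOI loss = 25.70 kg; yield = 90.68%

Exact precision is carried from first step to last. Intermediates are displayed (rounded to 4 significant digits) as written — each reported value is rounded exactly once; the derived quantities are computed starting from the weights for 250.0 kg of glass at full precision (net glass mass, the yield, the totals, the three compositions, ignition loss), as they appear in question or answer.
Target masses of each oxide per 250.0 kg glass:
  Al2O3: 10.35% × 250.0 = 25.88 kg
  Li2O: 9.347% × 250.0 = 23.37 kg
  SiO2: 80.31% × 250.0 = 200.8 kg
Sums-versus-targets review given the weights on record, under the basis named above (every target is met by its sum up to rounding of the answer):
  Al2O3: 94.30·0.2699 + 141.2·0.003000 = 25.88 kg (target 25.88 kg)
  Li2O: 94.30·0.07550 + 40.23·0.4039 = 23.37 kg (target 23.37 kg)
  SiO2: 94.30·0.6395 + 141.2·0.9949 = 200.8 kg (target 200.8 kg)
The glass-mass cross-check: whole batch net of LOI = 250.0 kg (targets for the oxides total 250.0 kg; basis as stated: 250.0 kg — any gap is answer rounding).
Summing the batch: Σ batch = 275.7 kg; the LOI term Σ batch·LOI equals 25.70 kg; the yield ratio, glass ÷ batch: 90.68%.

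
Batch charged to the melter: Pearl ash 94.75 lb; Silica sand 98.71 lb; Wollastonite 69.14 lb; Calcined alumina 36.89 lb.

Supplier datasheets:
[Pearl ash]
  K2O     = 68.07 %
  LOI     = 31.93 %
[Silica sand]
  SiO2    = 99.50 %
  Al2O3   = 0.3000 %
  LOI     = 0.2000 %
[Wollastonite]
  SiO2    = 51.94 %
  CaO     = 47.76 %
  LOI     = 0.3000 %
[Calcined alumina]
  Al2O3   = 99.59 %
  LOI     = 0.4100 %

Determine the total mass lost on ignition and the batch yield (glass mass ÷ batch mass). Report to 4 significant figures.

Every computation keeps exact precision in all steps — values along the way are displayed (rounded to four significant digits) in the printout; every reported value is rounded a single time — derived quantities (totals, glass mass, LOI, the yield, the four compositions) are recomputed starting from the weights for 268.7 lb of glass at full precision, precisely as stated by either problem or answer.
Material-by-material LOI:
  Pearl ash: 94.75 × 0.3193 = 30.25 lb
  Silica sand: 98.71 × 0.002000 = 0.1974 lb
  Wollastonite: 69.14 × 0.003000 = 0.2074 lb
  Calcined alumina: 36.89 × 0.004100 = 0.1512 lb
Total LOI = 30.81 lb
Glass = batch − LOI = 299.5 − 30.81 = 268.7 lb

LOI loss = 30.81 lb; glass = 268.7 lb; yield = 89.71%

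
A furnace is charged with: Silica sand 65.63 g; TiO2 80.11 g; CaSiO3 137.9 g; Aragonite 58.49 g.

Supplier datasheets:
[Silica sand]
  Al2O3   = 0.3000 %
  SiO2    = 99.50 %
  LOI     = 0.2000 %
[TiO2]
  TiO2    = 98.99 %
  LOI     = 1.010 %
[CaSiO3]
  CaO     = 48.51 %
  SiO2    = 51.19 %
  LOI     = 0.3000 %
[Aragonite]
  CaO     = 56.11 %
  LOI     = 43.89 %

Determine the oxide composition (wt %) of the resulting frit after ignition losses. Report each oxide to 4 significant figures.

Glass mass = 315.1 g (batch 342.1 − LOI 27.03).
Composition: Al2O3 0.06248%, CaO 31.64%, TiO2 25.17%, SiO2 43.13%

The intermediate values are printed rounded to four significant digits — all arithmetic carries full precision at all times; every reported number is rounded just once. Derived quantities, which include totals, net glass mass, the yield, the four compositions, ignition loss, are recomputed at full float precision, exactly as shown in either problem or answer, starting from the weights per 315.1 g of glass.
Oxide masses out of the charge:
  Al2O3: 65.63·0.003000 = 0.1969 g
  CaO: 137.9·0.4851 + 58.49·0.5611 = 99.71 g
  TiO2: 80.11·0.9899 = 79.30 g
  SiO2: 65.63·0.9950 + 137.9·0.5119 = 135.9 g
LOI: 65.63·0.002000 + 80.11·0.01010 + 137.9·0.003000 + 58.49·0.4389 = 27.03 g
Glass = total batch minus LOI = 342.1 − 27.03 = 315.1 g (consistent with Σ oxide mass)
wt % = 100 × oxide mass / glass mass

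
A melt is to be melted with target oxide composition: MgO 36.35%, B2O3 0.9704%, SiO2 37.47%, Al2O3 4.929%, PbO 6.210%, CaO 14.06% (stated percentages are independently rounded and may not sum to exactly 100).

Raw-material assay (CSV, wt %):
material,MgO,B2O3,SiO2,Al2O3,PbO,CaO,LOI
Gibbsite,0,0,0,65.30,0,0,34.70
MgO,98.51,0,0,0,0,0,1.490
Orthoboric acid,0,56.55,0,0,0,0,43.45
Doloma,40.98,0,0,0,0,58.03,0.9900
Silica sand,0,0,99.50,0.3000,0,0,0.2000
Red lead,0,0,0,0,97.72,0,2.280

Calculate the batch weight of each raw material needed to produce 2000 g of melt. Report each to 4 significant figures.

Batch per 2000 g melt:
  Gibbsite: 147.5 g
  MgO: 536.4 g
  Orthoboric acid: 34.32 g
  Doloma: 484.6 g
  Silica sand: 753.2 g
  Red lead: 127.1 g
Total batch = 2083 g; LOI loss = 83.29 g; yield = 96.00%

The whole derivation holds full precision at each step; values along the way are shown rounded to 4 significant figures within the worked lines; a single rounding produces every reported number. Derived quantities are carried from the weighed amounts on 2000 g of glass at full float precision (the yield, LOI, totals, glass mass, the six compositions), exactly as printed in the problem or the answer.
Oxide mass targets, per 2000 g melt:
  MgO: 36.35% × 2000 = 727.0 g
  B2O3: 0.9704% × 2000 = 19.41 g
  SiO2: 37.47% × 2000 = 749.4 g
  Al2O3: 4.929% × 2000 = 98.58 g
  PbO: 6.210% × 2000 = 124.2 g
  CaO: 14.06% × 2000 = 281.2 g
Balance tally, oxide-wise, applying the batch weights above, at the basis given (every target is met by its sum once rounding is allowed for):
  MgO: 536.4·0.9851 + 484.6·0.4098 = 727.0 g (target 727.0 g)
  B2O3: 34.32·0.5655 = 19.41 g (target 19.41 g)
  SiO2: 753.2·0.9950 = 749.4 g (target 749.4 g)
  Al2O3: 147.5·0.6530 + 753.2·0.003000 = 98.58 g (target 98.58 g)
  PbO: 127.1·0.9772 = 124.2 g (target 124.2 g)
  CaO: 484.6·0.5803 = 281.2 g (target 281.2 g)
Glass-mass bookkeeping: batch total minus LOI = 2000 g (targets for the oxides total 2000 g; stated basis 2000 g — differing by rounding only).
Adding the batch up: Σ batch = 2083 g; loss to ignition Σ batch·LOI = 83.29 g; yield: glass divided by total = 96.00%.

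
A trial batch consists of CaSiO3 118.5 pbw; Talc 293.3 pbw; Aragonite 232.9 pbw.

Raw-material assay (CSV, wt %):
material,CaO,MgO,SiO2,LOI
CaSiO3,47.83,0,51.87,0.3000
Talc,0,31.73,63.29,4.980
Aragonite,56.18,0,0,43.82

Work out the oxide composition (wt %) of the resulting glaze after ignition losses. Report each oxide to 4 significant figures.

Intermediates are shown (rounded to 4 significant figures) in the working — every computation holds exact precision through the solve — every reported figure takes exactly one rounding. All derived quantities are rebuilt at exact precision (the three compositions, net glass mass, the yield, LOI, totals) starting from the weights on 527.7 pbw of glass, as written in the problem or the answer.
Oxide-by-oxide delivered mass:
  CaO: 118.5·0.4783 + 232.9·0.5618 = 187.5 pbw
  MgO: 293.3·0.3173 = 93.06 pbw
  SiO2: 118.5·0.5187 + 293.3·0.6329 = 247.1 pbw
LOI: 118.5·0.003000 + 293.3·0.04980 + 232.9·0.4382 = 117.0 pbw
Glass = total batch minus LOI = 644.7 − 117.0 = 527.7 pbw (= Σ oxide masses)
wt % = oxide mass / glass mass × 100

Glass mass = 527.7 pbw (batch 644.7 − LOI 117.0).
Composition: CaO 35.54%, MgO 17.64%, SiO2 46.83%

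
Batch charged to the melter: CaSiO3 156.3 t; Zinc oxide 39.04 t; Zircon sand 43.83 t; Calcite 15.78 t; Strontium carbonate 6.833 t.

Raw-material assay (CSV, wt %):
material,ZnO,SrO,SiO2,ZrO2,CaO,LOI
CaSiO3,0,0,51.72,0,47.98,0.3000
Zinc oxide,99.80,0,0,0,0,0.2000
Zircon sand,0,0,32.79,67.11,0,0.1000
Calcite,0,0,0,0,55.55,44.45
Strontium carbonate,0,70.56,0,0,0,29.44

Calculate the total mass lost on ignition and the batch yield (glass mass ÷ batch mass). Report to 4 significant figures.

Every computation carries full float precision through every step — intermediates are displayed with 4-significant-digit rounding alongside each step. Each reported figure carries a single rounding. Derived quantities, including glass mass, LOI, five oxide percentages, the totals, the yield, are rebuilt using the weight values for 252.2 t of glass in full float precision, as written in either problem or answer.
Each material's LOI contribution:
  CaSiO3: 156.3 × 0.003000 = 0.4689 t
  Zinc oxide: 39.04 × 0.002000 = 0.07808 t
  Zircon sand: 43.83 × 0.001000 = 0.04383 t
  Calcite: 15.78 × 0.4445 = 7.014 t
  Strontium carbonate: 6.833 × 0.2944 = 2.012 t
Total LOI = 9.617 t
Glass = batch − LOI = 261.8 − 9.617 = 252.2 t

LOI loss = 9.617 t; glass = 252.2 t; yield = 96.33%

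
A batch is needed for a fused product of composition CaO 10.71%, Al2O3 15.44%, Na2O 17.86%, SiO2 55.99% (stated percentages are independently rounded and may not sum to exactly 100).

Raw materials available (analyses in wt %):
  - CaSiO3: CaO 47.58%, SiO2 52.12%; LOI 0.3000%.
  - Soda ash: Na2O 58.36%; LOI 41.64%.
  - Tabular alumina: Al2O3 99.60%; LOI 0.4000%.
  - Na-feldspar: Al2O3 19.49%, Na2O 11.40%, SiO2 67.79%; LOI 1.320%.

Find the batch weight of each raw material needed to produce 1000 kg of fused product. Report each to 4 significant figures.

Batch per 1000 kg fused product:
  CaSiO3: 225.1 kg
  Soda ash: 178.5 kg
  Tabular alumina: 27.26 kg
  Na-feldspar: 652.9 kg
Total batch = 1084 kg; LOI loss = 83.73 kg; yield = 92.27%

All arithmetic holds full float precision through every step; intermediates appear rounded to four significant digits alongside each step; a single rounding finalizes every reported number; derived quantities, including yield, totals, LOI, net glass mass, the four compositions, are carried from the weighed amounts at 1000 kg of glass at exact precision exactly as printed in either problem or answer.
Per-oxide target masses for 1000 kg fused product:
  CaO: 10.71% × 1000 = 107.1 kg
  Al2O3: 15.44% × 1000 = 154.4 kg
  Na2O: 17.86% × 1000 = 178.6 kg
  SiO2: 55.99% × 1000 = 559.9 kg
Per-oxide balance check per the reported batch figures, at the basis given (summed amounts equal target values up to rounding of the answer):
  CaO: 225.1·0.4758 = 107.1 kg (target 107.1 kg)
  Al2O3: 27.26·0.9960 + 652.9·0.1949 = 154.4 kg (target 154.4 kg)
  Na2O: 178.5·0.5836 + 652.9·0.1140 = 178.6 kg (target 178.6 kg)
  SiO2: 225.1·0.5212 + 652.9·0.6779 = 559.9 kg (target 559.9 kg)
Mass balance on the glass: total charge less LOI = 1000 kg (summing oxide targets gives 1000 kg; basis as stated: 1000 kg — gaps are rounding artifacts).
Adding the batch up: Σ batch = 1084 kg; Σ batch·LOI gives LOI loss = 83.73 kg; the yield ratio, glass ÷ batch: 92.27%.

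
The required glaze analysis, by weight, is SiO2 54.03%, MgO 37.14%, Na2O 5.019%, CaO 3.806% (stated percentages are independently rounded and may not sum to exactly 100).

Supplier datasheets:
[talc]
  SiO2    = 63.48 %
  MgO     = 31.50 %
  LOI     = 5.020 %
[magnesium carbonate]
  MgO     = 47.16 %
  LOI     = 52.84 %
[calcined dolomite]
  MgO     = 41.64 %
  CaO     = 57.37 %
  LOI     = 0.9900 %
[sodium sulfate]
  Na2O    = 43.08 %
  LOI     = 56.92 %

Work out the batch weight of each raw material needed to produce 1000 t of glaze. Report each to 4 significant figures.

Batch per 1000 t glaze:
  talc: 851.1 t
  magnesium carbonate: 160.4 t
  calcined dolomite: 66.34 t
  sodium sulfate: 116.5 t
Total batch = 1194 t; LOI loss = 194.4 t; yield = 83.72%

The working math keeps full precision from first step to last — the intermediate values appear rounded to 4 significant digits when written out. A single rounding completes every reported number. All derived quantities, which include four oxide percentages, totals, glass mass, LOI, yield, are carried at exact precision, as quoted within either problem or answer, starting from the weights for 1000 t of glass.
Target oxide masses per 1000 t glaze:
  SiO2: 54.03% × 1000 = 540.3 t
  MgO: 37.14% × 1000 = 371.4 t
  Na2O: 5.019% × 1000 = 50.19 t
  CaO: 3.806% × 1000 = 38.06 t
Verifying the oxide balance per the reported batch figures, against the basis in use (each sum matches its target mass once rounding is allowed for):
  SiO2: 851.1·0.6348 = 540.3 t (target 540.3 t)
  MgO: 851.1·0.3150 + 160.4·0.4716 + 66.34·0.4164 = 371.4 t (target 371.4 t)
  Na2O: 116.5·0.4308 = 50.19 t (target 50.19 t)
  CaO: 66.34·0.5737 = 38.06 t (target 38.06 t)
Consistency of the glass mass: Σ batch − LOI loss = 999.9 t (targets for the oxides total 999.9 t; with the basis standing at 1000 t — differing by rounding only).
Batch total: Σ batch = 1194 t; LOI removed, Σ of batch·LOI: 194.4 t; yield, glass over the total, = 83.72%.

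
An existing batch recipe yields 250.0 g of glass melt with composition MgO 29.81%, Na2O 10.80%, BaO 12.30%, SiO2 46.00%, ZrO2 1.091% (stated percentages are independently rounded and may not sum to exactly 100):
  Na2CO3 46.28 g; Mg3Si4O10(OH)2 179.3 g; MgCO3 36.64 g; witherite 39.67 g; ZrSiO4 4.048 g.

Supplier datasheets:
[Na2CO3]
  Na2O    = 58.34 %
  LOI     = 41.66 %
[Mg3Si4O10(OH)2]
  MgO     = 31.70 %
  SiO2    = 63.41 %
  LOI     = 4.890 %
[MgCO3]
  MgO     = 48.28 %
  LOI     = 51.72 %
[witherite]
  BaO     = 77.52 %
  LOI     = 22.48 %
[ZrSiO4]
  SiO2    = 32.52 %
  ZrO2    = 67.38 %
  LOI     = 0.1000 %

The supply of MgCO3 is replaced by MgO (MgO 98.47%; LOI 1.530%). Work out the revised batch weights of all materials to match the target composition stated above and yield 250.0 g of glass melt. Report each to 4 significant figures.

Intermediates are displayed (rounded to 4 significant figures) as written; every computation maintains full precision all the way through; each reported number sees exactly one rounding. The derived quantities (ignition loss, the five compositions, yield, totals, net glass mass) are rebuilt using the weight values for 250.0 g of glass in exact precision exactly as shown in the problem or answer text.
The oxide mass targets at 250.0 g glass melt:
  MgO: 29.81% × 250.0 = 74.53 g
  Na2O: 10.80% × 250.0 = 27.00 g
  BaO: 12.30% × 250.0 = 30.75 g
  SiO2: 46.00% × 250.0 = 115.0 g
  ZrO2: 1.091% × 250.0 = 2.728 g
Oxide-by-oxide audit with the batch weights as given, relative to the basis at hand (each sum matches its target mass within answer rounding):
  MgO: 179.3·0.3170 + 17.97·0.9847 = 74.53 g (target 74.53 g)
  Na2O: 46.28·0.5834 = 27.00 g (target 27.00 g)
  BaO: 39.67·0.7752 = 30.75 g (target 30.75 g)
  SiO2: 179.3·0.6341 + 4.048·0.3252 = 115.0 g (target 115.0 g)
  ZrO2: 4.048·0.6738 = 2.728 g (target 2.728 g)
The glass-mass cross-check: total batch − LOI = 250.0 g (summing oxide targets gives 250.0 g; against the stated basis, 250.0 g — differing by rounding only).
Summing the batch: Σ batch = 287.3 g; LOI removed, Σ of batch·LOI: 37.24 g; as yield: glass ÷ batch → 87.03%.

Revised batch per 250.0 g glass melt:
  Na2CO3: 46.28 g
  Mg3Si4O10(OH)2: 179.3 g
  MgO: 17.97 g
  witherite: 39.67 g
  ZrSiO4: 4.048 g
Total batch = 287.3 g; LOI loss = 37.24 g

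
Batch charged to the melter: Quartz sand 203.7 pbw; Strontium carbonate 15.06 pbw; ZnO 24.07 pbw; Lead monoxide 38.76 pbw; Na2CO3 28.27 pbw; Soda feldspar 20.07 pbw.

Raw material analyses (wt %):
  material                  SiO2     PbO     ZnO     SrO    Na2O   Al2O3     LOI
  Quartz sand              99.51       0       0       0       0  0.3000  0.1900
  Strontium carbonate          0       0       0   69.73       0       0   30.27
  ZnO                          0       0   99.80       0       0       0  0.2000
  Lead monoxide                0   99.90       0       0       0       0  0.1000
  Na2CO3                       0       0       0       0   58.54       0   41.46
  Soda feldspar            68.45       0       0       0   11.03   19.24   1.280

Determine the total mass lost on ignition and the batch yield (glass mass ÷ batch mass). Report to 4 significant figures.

LOI loss = 17.01 pbw; glass = 312.9 pbw; yield = 94.84%

Mid-chain values are shown (rounded to 4 significant digits) at each printed step — each numeric step holds full precision at every stage. Each reported result is rounded just once. All derived quantities (the six compositions, the totals, ignition loss, the yield, glass mass) are recomputed in exact precision from the weighed amounts per 312.9 pbw of glass, exactly as shown in question or answer.
Material-by-material LOI:
  Quartz sand: 203.7 × 0.001900 = 0.3870 pbw
  Strontium carbonate: 15.06 × 0.3027 = 4.559 pbw
  ZnO: 24.07 × 0.002000 = 0.04814 pbw
  Lead monoxide: 38.76 × 0.001000 = 0.03876 pbw
  Na2CO3: 28.27 × 0.4146 = 11.72 pbw
  Soda feldspar: 20.07 × 0.01280 = 0.2569 pbw
Total LOI = 17.01 pbw
Glass = batch − LOI = 329.9 − 17.01 = 312.9 pbw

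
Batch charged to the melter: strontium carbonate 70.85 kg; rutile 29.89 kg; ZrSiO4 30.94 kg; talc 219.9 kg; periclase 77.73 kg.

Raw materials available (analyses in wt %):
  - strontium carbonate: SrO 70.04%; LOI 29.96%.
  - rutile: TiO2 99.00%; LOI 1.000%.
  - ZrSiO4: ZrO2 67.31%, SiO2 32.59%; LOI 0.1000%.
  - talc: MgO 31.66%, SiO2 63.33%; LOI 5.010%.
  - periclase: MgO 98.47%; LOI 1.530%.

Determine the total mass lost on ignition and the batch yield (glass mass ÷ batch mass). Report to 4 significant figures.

Rounding to 4 significant figures extends to every mid-chain value as shown; the working math holds exact precision from start to finish; each reported value takes exactly one rounding — the derived quantities are rebuilt at full float precision (net glass mass, ignition loss, the totals, yield, five oxide percentages) from the weighed amounts per 395.5 kg of glass as written in the problem or answer text.
Ignition loss by material:
  strontium carbonate: 70.85 × 0.2996 = 21.23 kg
  rutile: 29.89 × 0.01000 = 0.2989 kg
  ZrSiO4: 30.94 × 0.001000 = 0.03094 kg
  talc: 219.9 × 0.05010 = 11.02 kg
  periclase: 77.73 × 0.01530 = 1.189 kg
Total LOI = 33.76 kg
Glass = batch − LOI = 429.3 − 33.76 = 395.5 kg

LOI loss = 33.76 kg; glass = 395.5 kg; yield = 92.14%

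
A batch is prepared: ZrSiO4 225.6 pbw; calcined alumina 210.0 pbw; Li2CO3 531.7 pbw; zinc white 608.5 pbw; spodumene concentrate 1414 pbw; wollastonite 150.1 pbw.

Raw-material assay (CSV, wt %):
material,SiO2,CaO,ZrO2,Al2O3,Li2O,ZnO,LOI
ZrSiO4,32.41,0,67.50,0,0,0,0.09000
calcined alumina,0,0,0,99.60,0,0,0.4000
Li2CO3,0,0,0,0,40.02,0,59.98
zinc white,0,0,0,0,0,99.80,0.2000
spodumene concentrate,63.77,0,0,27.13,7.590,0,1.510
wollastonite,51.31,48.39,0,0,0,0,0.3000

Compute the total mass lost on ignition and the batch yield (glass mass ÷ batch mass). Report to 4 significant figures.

LOI loss = 343.0 pbw; glass = 2797 pbw; yield = 89.08%

The working math holds exact precision at every stage. Intermediates are displayed (rounded to four significant digits) as written — each reported figure is rounded once only. The derived quantities (yield, LOI, six oxide percentages, glass mass, totals) are rebuilt in full precision from the batch weights on 2797 pbw of glass as set out in the question or the answer.
LOI of each material in turn:
  ZrSiO4: 225.6 × 9.000e-04 = 0.2030 pbw
  calcined alumina: 210.0 × 0.004000 = 0.8400 pbw
  Li2CO3: 531.7 × 0.5998 = 318.9 pbw
  zinc white: 608.5 × 0.002000 = 1.217 pbw
  spodumene concentrate: 1414 × 0.01510 = 21.35 pbw
  wollastonite: 150.1 × 0.003000 = 0.4503 pbw
Total LOI = 343.0 pbw
Glass = batch − LOI = 3140 − 343.0 = 2797 pbw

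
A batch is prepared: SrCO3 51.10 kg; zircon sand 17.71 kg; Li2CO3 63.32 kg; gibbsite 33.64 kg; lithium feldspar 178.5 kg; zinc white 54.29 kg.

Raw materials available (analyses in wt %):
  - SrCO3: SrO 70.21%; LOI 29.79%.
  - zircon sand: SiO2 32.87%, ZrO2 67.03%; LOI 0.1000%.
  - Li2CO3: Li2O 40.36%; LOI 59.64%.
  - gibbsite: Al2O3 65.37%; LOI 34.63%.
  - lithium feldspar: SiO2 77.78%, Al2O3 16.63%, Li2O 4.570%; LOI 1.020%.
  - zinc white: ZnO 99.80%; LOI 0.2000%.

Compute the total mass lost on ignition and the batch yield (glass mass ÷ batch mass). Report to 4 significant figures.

Values along the way are printed with 4-significant-digit rounding alongside each step — full precision is held from first step to last; each reported result is rounded just once. The derived quantities (six oxide percentages, ignition loss, totals, net glass mass, the yield) are computed using the weight values on 332.0 kg of glass in full float precision as written in problem or answer.
Ignition loss by material:
  SrCO3: 51.10 × 0.2979 = 15.22 kg
  zircon sand: 17.71 × 0.001000 = 0.01771 kg
  Li2CO3: 63.32 × 0.5964 = 37.76 kg
  gibbsite: 33.64 × 0.3463 = 11.65 kg
  lithium feldspar: 178.5 × 0.01020 = 1.821 kg
  zinc white: 54.29 × 0.002000 = 0.1086 kg
Total LOI = 66.58 kg
Glass = batch − LOI = 398.6 − 66.58 = 332.0 kg

LOI loss = 66.58 kg; glass = 332.0 kg; yield = 83.29%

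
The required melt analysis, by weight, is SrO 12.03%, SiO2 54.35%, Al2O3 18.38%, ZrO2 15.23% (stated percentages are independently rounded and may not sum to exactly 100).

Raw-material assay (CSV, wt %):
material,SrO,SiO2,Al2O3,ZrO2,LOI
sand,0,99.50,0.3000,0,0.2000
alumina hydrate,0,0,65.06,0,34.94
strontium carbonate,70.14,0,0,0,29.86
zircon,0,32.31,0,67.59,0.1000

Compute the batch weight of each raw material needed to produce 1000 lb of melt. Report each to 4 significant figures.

Batch per 1000 lb melt:
  sand: 473.1 lb
  alumina hydrate: 280.3 lb
  strontium carbonate: 171.5 lb
  zircon: 225.3 lb
Total batch = 1150 lb; LOI loss = 150.3 lb; yield = 86.93%

All arithmetic holds full precision end to end — in-progress results are printed rounded off to 4 significant figures in the working — each reported figure carries a single rounding; derived quantities (yield, totals, LOI, net glass mass, four oxide percentages) are rebuilt using the weight values on 1000 lb of glass in exact precision, as written in the problem or answer text.
Oxide mass targets, per 1000 lb melt:
  SrO: 12.03% × 1000 = 120.3 lb
  SiO2: 54.35% × 1000 = 543.5 lb
  Al2O3: 18.38% × 1000 = 183.8 lb
  ZrO2: 15.23% × 1000 = 152.3 lb
Sums-versus-targets review from the weights as reported, on the stated basis (summed amounts equal target values up to rounding of the answer):
  SrO: 171.5·0.7014 = 120.3 lb (target 120.3 lb)
  SiO2: 473.1·0.9950 + 225.3·0.3231 = 543.5 lb (target 543.5 lb)
  Al2O3: 473.1·0.003000 + 280.3·0.6506 = 183.8 lb (target 183.8 lb)
  ZrO2: 225.3·0.6759 = 152.3 lb (target 152.3 lb)
The glass-mass cross-check: total batch − LOI = 999.9 lb (summing oxide targets gives 999.9 lb; stated basis 1000 lb — a pure rounding effect).
Batch grand total — Σ batch = 1150 lb; loss to ignition Σ batch·LOI = 150.3 lb; yield: glass divided by total = 86.93%.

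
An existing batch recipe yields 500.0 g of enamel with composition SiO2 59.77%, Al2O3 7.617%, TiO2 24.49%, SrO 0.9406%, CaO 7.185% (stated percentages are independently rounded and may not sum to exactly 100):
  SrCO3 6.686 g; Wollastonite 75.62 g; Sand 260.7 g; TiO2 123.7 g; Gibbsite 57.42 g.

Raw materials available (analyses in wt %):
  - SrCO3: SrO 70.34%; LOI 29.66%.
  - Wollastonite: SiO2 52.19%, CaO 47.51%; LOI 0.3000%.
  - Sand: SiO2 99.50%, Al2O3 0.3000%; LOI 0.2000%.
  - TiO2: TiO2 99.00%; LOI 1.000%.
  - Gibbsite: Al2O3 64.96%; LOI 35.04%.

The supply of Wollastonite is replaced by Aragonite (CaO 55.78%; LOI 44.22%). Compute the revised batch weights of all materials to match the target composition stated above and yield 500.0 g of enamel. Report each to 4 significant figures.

Intermediates are printed, rounded to four significant digits, in the printout. The whole derivation carries exact precision in every operation — each reported value sees exactly one rounding — the derived quantities are recomputed starting from the weights on 500.0 g of glass at exact precision (net glass mass, totals, the yield, LOI, five oxide percentages) as quoted within the question or the answer.
Target oxide masses per 500.0 g enamel:
  SiO2: 59.77% × 500.0 = 298.8 g
  Al2O3: 7.617% × 500.0 = 38.08 g
  TiO2: 24.49% × 500.0 = 122.4 g
  SrO: 0.9406% × 500.0 = 4.703 g
  CaO: 7.185% × 500.0 = 35.92 g
A balance pass over the oxides, per the reported batch figures, on the stated basis (delivered sums recover each target within answer rounding):
  SiO2: 300.4·0.9950 = 298.9 g (target 298.8 g)
  Al2O3: 300.4·0.003000 + 57.24·0.6496 = 38.08 g (target 38.08 g)
  TiO2: 123.7·0.9900 = 122.5 g (target 122.4 g)
  SrO: 6.686·0.7034 = 4.703 g (target 4.703 g)
  CaO: 64.40·0.5578 = 35.92 g (target 35.92 g)
Glass-mass closure: batch total minus LOI = 500.1 g (oxide target masses add up to 500.0 g; basis as stated: 500.0 g — deltas are rounding alone).
Adding the batch up: Σ batch = 552.4 g; the LOI term Σ batch·LOI equals 52.36 g; yield = glass ÷ total batch = 90.52%.

Revised batch per 500.0 g enamel:
  SrCO3: 6.686 g
  Aragonite: 64.40 g
  Sand: 300.4 g
  TiO2: 123.7 g
  Gibbsite: 57.24 g
Total batch = 552.4 g; LOI loss = 52.36 g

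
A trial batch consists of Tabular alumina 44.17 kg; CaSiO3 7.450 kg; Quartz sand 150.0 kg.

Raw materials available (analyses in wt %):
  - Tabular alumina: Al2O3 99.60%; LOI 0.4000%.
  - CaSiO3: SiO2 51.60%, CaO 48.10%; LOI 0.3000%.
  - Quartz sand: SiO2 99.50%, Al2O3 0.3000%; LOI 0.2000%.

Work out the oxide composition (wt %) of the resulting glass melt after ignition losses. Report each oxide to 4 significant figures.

Glass mass = 201.1 kg (batch 201.6 − LOI 0.4990).
Composition: SiO2 76.12%, CaO 1.782%, Al2O3 22.10%

The working math holds exact precision in every operation — working values appear (rounded to 4 significant figures) within the worked lines — exactly one rounding lands on each reported figure. All derived quantities, including the yield, three oxide percentages, net glass mass, ignition loss, totals, are re-derived from the weighed amounts on 201.1 kg of glass at full float precision, as they appear in the problem or answer text.
Mass of each oxide from the mix:
  SiO2: 7.450·0.5160 + 150.0·0.9950 = 153.1 kg
  CaO: 7.450·0.4810 = 3.583 kg
  Al2O3: 44.17·0.9960 + 150.0·0.003000 = 44.44 kg
LOI: 44.17·0.004000 + 7.450·0.003000 + 150.0·0.002000 = 0.4990 kg
batch − LOI leaves glass = 201.6 − 0.4990 = 201.1 kg (= the summed oxide contributions)
percent by weight: oxide/glass ×100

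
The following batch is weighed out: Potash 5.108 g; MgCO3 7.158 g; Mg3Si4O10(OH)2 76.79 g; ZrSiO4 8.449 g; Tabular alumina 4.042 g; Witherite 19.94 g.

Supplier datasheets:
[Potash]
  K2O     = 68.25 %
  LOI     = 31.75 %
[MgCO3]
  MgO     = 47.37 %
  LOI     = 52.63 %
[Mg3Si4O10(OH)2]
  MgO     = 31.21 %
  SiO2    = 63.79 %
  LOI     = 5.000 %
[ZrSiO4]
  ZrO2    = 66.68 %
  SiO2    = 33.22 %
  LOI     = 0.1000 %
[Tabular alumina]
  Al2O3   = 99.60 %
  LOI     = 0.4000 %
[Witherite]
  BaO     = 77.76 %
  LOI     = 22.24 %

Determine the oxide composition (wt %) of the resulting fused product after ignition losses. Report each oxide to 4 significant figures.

The working math carries full float precision at all times — mid-chain values are displayed (rounded to four significant digits) on the page — every reported value includes exactly one rounding — derived quantities are recomputed from the batch weights at 107.8 g of glass at full precision (the yield, ignition loss, totals, net glass mass, six oxide percentages) exactly as shown in problem or answer.
Per-oxide mass from batch:
  Al2O3: 4.042·0.9960 = 4.026 g
  BaO: 19.94·0.7776 = 15.51 g
  MgO: 7.158·0.4737 + 76.79·0.3121 = 27.36 g
  ZrO2: 8.449·0.6668 = 5.634 g
  SiO2: 76.79·0.6379 + 8.449·0.3322 = 51.79 g
  K2O: 5.108·0.6825 = 3.486 g
LOI: 5.108·0.3175 + 7.158·0.5263 + 76.79·0.05000 + 8.449·0.001000 + 4.042·0.004000 + 19.94·0.2224 = 13.69 g
Glass = total batch minus LOI = 121.5 − 13.69 = 107.8 g (the oxide masses sum to this)
wt % = 100 × oxide mass / glass mass

Glass mass = 107.8 g (batch 121.5 − LOI 13.69).
Composition: Al2O3 3.735%, BaO 14.38%, MgO 25.38%, ZrO2 5.226%, SiO2 48.04%, K2O 3.234%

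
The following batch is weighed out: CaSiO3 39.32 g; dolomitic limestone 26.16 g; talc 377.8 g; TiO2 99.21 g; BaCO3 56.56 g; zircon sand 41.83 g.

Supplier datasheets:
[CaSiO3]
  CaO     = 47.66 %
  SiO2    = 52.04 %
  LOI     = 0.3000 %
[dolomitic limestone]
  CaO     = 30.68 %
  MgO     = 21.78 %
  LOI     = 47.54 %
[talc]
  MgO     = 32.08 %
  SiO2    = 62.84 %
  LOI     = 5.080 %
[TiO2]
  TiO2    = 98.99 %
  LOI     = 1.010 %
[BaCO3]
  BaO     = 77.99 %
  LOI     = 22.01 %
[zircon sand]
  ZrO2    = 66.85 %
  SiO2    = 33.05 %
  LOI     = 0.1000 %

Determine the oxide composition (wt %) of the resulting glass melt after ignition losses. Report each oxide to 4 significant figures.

The intermediate values are displayed rounded off to 4 significant figures in the printout. All internal work carries exact precision through every step; a single rounding yields each reported number. The derived quantities, which include glass mass, the totals, six oxide percentages, ignition loss, the yield, are computed in full float precision, precisely as stated by problem or answer, from the weighed amounts for 595.6 g of glass.
Mass of each oxide from the mix:
  CaO: 39.32·0.4766 + 26.16·0.3068 = 26.77 g
  BaO: 56.56·0.7799 = 44.11 g
  TiO2: 99.21·0.9899 = 98.21 g
  MgO: 26.16·0.2178 + 377.8·0.3208 = 126.9 g
  ZrO2: 41.83·0.6685 = 27.96 g
  SiO2: 39.32·0.5204 + 377.8·0.6284 + 41.83·0.3305 = 271.7 g
LOI: 39.32·0.003000 + 26.16·0.4754 + 377.8·0.05080 + 99.21·0.01010 + 56.56·0.2201 + 41.83·0.001000 = 45.24 g
Resulting glass, batch − LOI: 640.9 − 45.24 = 595.6 g (the oxide masses sum to this)
each oxide over glass, ×100, is wt %

Glass mass = 595.6 g (batch 640.9 − LOI 45.24).
Composition: CaO 4.494%, BaO 7.406%, TiO2 16.49%, MgO 21.30%, ZrO2 4.695%, SiO2 45.61%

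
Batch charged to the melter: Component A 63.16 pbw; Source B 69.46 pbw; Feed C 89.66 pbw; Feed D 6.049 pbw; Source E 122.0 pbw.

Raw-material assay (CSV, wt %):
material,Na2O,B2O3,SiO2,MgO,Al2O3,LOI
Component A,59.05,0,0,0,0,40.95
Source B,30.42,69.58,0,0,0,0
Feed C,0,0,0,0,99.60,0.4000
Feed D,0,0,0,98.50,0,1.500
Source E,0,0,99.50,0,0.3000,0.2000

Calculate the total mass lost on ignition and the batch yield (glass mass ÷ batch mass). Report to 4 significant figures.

The working math runs at full float precision end to end. In-progress results are displayed, with 4-significant-figure rounding, when written out. Exactly one rounding lands on every reported result — derived quantities (yield, totals, net glass mass, the five compositions, ignition loss) are re-derived from the weighed amounts on 323.8 pbw of glass in full precision, as set out in the problem or the answer.
Each material's LOI contribution:
  Component A: 63.16 × 0.4095 = 25.86 pbw
  Source B: 69.46 × 0 = 0 pbw
  Feed C: 89.66 × 0.004000 = 0.3586 pbw
  Feed D: 6.049 × 0.01500 = 0.09073 pbw
  Source E: 122.0 × 0.002000 = 0.2440 pbw
Total LOI = 26.56 pbw
Glass = batch − LOI = 350.3 − 26.56 = 323.8 pbw

LOI loss = 26.56 pbw; glass = 323.8 pbw; yield = 92.42%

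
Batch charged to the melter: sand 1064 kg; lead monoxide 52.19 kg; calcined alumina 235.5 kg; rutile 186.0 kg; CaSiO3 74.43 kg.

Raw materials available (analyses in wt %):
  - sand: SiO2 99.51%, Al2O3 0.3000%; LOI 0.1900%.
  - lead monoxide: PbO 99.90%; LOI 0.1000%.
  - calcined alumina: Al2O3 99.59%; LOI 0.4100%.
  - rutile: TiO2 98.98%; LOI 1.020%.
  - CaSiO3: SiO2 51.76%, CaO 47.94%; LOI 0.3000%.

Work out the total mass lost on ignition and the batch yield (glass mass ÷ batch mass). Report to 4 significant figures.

LOI loss = 5.160 kg; glass = 1607 kg; yield = 99.68%

Every computation carries full precision throughout; the intermediate values are rounded off to 4 significant figures when quoted — a single rounding produces each reported result; all derived quantities are carried at full precision (five oxide percentages, the yield, ignition loss, totals, glass mass) from the batch weights on 1607 kg of glass, exactly as printed in the problem or answer text.
Material-by-material LOI:
  sand: 1064 × 0.001900 = 2.022 kg
  lead monoxide: 52.19 × 0.001000 = 0.05219 kg
  calcined alumina: 235.5 × 0.004100 = 0.9656 kg
  rutile: 186.0 × 0.01020 = 1.897 kg
  CaSiO3: 74.43 × 0.003000 = 0.2233 kg
Total LOI = 5.160 kg
Glass = batch − LOI = 1612 − 5.160 = 1607 kg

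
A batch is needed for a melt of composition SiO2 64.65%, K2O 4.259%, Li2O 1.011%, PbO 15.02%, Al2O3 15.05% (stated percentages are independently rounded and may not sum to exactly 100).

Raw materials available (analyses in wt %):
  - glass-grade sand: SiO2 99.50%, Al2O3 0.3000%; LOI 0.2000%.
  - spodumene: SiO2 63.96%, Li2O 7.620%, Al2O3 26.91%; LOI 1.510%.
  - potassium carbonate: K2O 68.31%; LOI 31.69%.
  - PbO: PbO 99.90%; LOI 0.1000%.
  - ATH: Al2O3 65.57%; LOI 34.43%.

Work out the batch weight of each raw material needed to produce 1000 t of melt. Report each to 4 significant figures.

Batch per 1000 t melt:
  glass-grade sand: 564.5 t
  spodumene: 132.7 t
  potassium carbonate: 62.35 t
  PbO: 150.4 t
  ATH: 172.5 t
Total batch = 1082 t; LOI loss = 82.43 t; yield = 92.38%

All arithmetic holds exact precision at all times. In-progress results are displayed rounded off to 4 significant digits between the steps — each reported number takes a single rounding. Derived quantities, including the yield, LOI, net glass mass, the totals, the five compositions, are carried starting from the weights for 1000 t of glass in full float precision, exactly as shown in the problem or answer text.
Oxide mass targets, per 1000 t melt:
  SiO2: 64.65% × 1000 = 646.5 t
  K2O: 4.259% × 1000 = 42.59 t
  Li2O: 1.011% × 1000 = 10.11 t
  PbO: 15.02% × 1000 = 150.2 t
  Al2O3: 15.05% × 1000 = 150.5 t
Oxide-by-oxide audit applying the batch weights above, against the basis in use (summed amounts equal target values up to rounding of the answer):
  SiO2: 564.5·0.9950 + 132.7·0.6396 = 646.6 t (target 646.5 t)
  K2O: 62.35·0.6831 = 42.59 t (target 42.59 t)
  Li2O: 132.7·0.07620 = 10.11 t (target 10.11 t)
  PbO: 150.4·0.9990 = 150.2 t (target 150.2 t)
  Al2O3: 564.5·0.003000 + 132.7·0.2691 + 172.5·0.6557 = 150.5 t (target 150.5 t)
Consistency of the glass mass: batch Σ − ignition loss = 1000 t (summing oxide targets gives 999.9 t; versus the stated basis of 1000 t — a pure rounding effect).
Batch grand total — Σ batch = 1082 t; the LOI term Σ batch·LOI equals 82.43 t; yield: glass divided by total = 92.38%.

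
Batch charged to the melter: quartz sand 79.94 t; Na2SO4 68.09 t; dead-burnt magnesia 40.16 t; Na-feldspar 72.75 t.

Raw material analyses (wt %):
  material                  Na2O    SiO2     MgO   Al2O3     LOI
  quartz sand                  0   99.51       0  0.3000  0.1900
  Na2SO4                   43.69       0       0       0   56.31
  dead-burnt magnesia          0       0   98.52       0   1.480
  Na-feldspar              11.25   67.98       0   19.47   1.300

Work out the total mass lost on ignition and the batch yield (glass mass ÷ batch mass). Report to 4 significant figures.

Every computation holds full float precision throughout. Working values are displayed rounded off to 4 significant figures in the working. Every reported number sees exactly one rounding. The derived quantities, including the four compositions, glass mass, ignition loss, yield, the totals, are recomputed from the batch weights for 220.9 t of glass at full float precision precisely as stated by question or answer.
Loss on ignition, line by line:
  quartz sand: 79.94 × 0.001900 = 0.1519 t
  Na2SO4: 68.09 × 0.5631 = 38.34 t
  dead-burnt magnesia: 40.16 × 0.01480 = 0.5944 t
  Na-feldspar: 72.75 × 0.01300 = 0.9457 t
Total LOI = 40.03 t
Glass = batch − LOI = 260.9 − 40.03 = 220.9 t

LOI loss = 40.03 t; glass = 220.9 t; yield = 84.66%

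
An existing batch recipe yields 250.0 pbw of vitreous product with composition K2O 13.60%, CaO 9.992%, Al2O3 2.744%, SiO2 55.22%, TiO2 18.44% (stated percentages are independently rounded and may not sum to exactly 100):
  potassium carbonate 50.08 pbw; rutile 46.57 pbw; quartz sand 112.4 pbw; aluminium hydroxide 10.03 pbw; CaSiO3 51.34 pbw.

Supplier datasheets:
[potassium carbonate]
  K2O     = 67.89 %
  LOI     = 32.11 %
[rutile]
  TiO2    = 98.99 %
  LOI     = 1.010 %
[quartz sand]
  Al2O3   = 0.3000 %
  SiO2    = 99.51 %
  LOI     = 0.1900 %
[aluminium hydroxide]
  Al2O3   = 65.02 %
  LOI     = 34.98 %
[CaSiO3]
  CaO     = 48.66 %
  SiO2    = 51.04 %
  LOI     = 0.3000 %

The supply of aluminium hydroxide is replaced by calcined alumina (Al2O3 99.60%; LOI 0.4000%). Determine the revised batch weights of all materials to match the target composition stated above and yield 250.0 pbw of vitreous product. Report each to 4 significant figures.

Working values appear rounded off to 4 significant digits when written out — each numeric step keeps exact precision through the solve; each reported number includes exactly one rounding; all derived quantities (ignition loss, the five compositions, glass mass, yield, the totals) are carried from the batch weights for 250.0 pbw of glass in full float precision, exactly as shown in either problem or answer.
The oxide mass targets at 250.0 pbw vitreous product:
  K2O: 13.60% × 250.0 = 34.00 pbw
  CaO: 9.992% × 250.0 = 24.98 pbw
  Al2O3: 2.744% × 250.0 = 6.860 pbw
  SiO2: 55.22% × 250.0 = 138.0 pbw
  TiO2: 18.44% × 250.0 = 46.10 pbw
Checking each oxide sum with the batch weights as given, per the basis as stated (sums match the target masses once rounding is allowed for):
  K2O: 50.08·0.6789 = 34.00 pbw (target 34.00 pbw)
  CaO: 51.34·0.4866 = 24.98 pbw (target 24.98 pbw)
  Al2O3: 112.4·0.003000 + 6.549·0.9960 = 6.860 pbw (target 6.860 pbw)
  SiO2: 112.4·0.9951 + 51.34·0.5104 = 138.1 pbw (target 138.0 pbw)
  TiO2: 46.57·0.9899 = 46.10 pbw (target 46.10 pbw)
Glass mass check: total batch − LOI = 250.0 pbw (the targets, summed, come to 250.0 pbw; basis as stated: 250.0 pbw — deltas are rounding alone).
Total batch = Σ batch = 266.9 pbw; the LOI term Σ batch·LOI equals 16.94 pbw; as yield: glass ÷ batch → 93.65%.

Revised batch per 250.0 pbw vitreous product:
  potassium carbonate: 50.08 pbw
  rutile: 46.57 pbw
  quartz sand: 112.4 pbw
  calcined alumina: 6.549 pbw
  CaSiO3: 51.34 pbw
Total batch = 266.9 pbw; LOI loss = 16.94 pbw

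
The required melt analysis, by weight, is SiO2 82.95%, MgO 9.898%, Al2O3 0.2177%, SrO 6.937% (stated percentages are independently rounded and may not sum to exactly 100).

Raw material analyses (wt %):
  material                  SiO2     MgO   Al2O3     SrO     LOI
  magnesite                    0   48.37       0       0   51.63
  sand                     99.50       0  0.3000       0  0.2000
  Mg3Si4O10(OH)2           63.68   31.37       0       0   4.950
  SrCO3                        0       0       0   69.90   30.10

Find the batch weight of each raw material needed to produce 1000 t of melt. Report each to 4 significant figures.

Values along the way are printed, with 4-significant-digit rounding, between the steps; the whole derivation maintains exact precision at each step. Exactly one rounding goes into every reported number — all derived quantities (four oxide percentages, ignition loss, net glass mass, yield, the totals) are rebuilt from the weighed amounts on 1000 t of glass at full precision, as written in the question or the answer.
Oxide-by-oxide targets in 1000 t melt:
  SiO2: 82.95% × 1000 = 829.5 t
  MgO: 9.898% × 1000 = 98.98 t
  Al2O3: 0.2177% × 1000 = 2.177 t
  SrO: 6.937% × 1000 = 69.37 t
Sums-versus-targets review per the reported batch figures, against the basis in use (target by target, the sums agree net of answer rounding effects):
  SiO2: 725.7·0.9950 + 168.8·0.6368 = 829.6 t (target 829.5 t)
  MgO: 95.19·0.4837 + 168.8·0.3137 = 99.00 t (target 98.98 t)
  Al2O3: 725.7·0.003000 = 2.177 t (target 2.177 t)
  SrO: 99.24·0.6990 = 69.37 t (target 69.37 t)
Glass-mass bookkeeping: the batch minus its LOI: 1000 t (oxide target masses add up to 1000 t; basis as stated: 1000 t — rounding explains the deltas).
Batch grand total — Σ batch = 1089 t; the LOI term Σ batch·LOI equals 88.82 t; yield: glass divided by total = 91.84%.

Batch per 1000 t melt:
  magnesite: 95.19 t
  sand: 725.7 t
  Mg3Si4O10(OH)2: 168.8 t
  SrCO3: 99.24 t
Total batch = 1089 t; LOI loss = 88.82 t; yield = 91.84%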